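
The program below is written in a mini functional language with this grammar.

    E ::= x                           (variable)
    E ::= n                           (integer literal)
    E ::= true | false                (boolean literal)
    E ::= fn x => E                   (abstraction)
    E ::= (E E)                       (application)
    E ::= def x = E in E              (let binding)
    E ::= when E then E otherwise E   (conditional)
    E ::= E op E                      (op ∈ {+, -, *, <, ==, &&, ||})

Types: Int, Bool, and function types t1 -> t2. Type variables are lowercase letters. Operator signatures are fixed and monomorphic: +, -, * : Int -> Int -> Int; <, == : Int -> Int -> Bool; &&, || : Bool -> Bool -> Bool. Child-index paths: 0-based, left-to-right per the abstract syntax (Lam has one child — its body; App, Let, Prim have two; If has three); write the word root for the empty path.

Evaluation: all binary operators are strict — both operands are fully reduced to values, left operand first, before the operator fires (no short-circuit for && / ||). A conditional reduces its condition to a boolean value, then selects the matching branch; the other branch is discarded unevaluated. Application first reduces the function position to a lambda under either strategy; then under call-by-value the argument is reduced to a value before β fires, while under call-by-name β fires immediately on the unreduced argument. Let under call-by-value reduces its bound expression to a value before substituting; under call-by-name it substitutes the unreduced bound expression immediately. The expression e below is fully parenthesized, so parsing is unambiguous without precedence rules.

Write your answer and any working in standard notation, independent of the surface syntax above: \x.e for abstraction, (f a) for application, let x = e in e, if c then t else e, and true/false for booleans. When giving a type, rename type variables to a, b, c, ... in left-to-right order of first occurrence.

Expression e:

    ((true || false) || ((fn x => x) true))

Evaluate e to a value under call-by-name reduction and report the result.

Answer: true

Derivation:
step 0: ((true || false) || ((\x.x) true))
step 1: [delta@0] (true || ((\x.x) true))
step 2: [beta@1] (true || true)
step 3: [delta@root] true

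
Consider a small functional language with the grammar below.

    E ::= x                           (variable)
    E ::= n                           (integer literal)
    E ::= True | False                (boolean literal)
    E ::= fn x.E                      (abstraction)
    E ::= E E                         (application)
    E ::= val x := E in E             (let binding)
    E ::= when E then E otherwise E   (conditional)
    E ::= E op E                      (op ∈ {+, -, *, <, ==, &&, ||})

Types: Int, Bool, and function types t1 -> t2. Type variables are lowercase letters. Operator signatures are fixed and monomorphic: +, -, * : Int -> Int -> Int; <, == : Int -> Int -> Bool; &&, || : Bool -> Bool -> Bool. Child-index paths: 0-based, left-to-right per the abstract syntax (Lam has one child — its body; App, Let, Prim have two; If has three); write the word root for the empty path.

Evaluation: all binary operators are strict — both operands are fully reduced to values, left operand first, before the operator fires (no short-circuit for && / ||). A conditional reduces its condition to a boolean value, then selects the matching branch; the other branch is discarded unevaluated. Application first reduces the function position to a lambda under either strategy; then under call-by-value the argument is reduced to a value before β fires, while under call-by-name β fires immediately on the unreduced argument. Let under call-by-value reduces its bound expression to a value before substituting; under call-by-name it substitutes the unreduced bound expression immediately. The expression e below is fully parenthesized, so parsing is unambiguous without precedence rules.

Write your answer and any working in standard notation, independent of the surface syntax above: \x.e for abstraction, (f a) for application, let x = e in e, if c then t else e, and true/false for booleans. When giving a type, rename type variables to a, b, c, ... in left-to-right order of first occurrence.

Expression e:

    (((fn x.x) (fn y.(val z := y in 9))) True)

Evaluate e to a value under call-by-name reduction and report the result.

Answer: 9

Derivation:
step 0: (((\x.x) (\y.(let z = y in 9))) true)
step 1: [beta@0] ((\y.(let z = y in 9)) true)
step 2: [beta@root] (let z = true in 9)
step 3: [let@root] 9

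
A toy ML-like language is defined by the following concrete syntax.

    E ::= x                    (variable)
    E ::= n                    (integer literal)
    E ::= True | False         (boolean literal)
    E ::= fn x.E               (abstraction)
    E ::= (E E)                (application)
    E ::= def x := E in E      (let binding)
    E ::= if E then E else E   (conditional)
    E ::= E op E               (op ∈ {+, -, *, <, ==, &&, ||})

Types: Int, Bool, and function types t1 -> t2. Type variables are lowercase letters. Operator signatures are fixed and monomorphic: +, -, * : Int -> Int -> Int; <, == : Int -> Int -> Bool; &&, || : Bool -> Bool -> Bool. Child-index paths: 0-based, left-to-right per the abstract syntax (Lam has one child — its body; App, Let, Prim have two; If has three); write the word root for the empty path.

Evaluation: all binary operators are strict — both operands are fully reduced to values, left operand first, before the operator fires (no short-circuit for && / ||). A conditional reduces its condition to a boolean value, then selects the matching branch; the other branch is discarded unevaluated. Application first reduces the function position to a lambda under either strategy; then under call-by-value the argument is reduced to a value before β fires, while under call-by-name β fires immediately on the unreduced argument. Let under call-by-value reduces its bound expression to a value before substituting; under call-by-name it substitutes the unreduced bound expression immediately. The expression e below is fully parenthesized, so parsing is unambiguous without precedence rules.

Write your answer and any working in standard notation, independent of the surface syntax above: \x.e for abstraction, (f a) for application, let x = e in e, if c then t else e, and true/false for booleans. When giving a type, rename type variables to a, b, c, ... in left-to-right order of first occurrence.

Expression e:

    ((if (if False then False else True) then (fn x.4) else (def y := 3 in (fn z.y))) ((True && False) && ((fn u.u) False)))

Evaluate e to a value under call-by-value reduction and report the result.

Answer: 4

Derivation:
step 0: ((if (if false then false else true) then (\x.4) else (let y = 3 in (\z.y))) ((true && false) && ((\u.u) false)))
step 1: [if@0.0] ((if true then (\x.4) else (let y = 3 in (\z.y))) ((true && false) && ((\u.u) false)))
step 2: [if@0] ((\x.4) ((true && false) && ((\u.u) false)))
step 3: [delta@1.0] ((\x.4) (false && ((\u.u) false)))
step 4: [beta@1.1] ((\x.4) (false && false))
step 5: [delta@1] ((\x.4) false)
step 6: [beta@root] 4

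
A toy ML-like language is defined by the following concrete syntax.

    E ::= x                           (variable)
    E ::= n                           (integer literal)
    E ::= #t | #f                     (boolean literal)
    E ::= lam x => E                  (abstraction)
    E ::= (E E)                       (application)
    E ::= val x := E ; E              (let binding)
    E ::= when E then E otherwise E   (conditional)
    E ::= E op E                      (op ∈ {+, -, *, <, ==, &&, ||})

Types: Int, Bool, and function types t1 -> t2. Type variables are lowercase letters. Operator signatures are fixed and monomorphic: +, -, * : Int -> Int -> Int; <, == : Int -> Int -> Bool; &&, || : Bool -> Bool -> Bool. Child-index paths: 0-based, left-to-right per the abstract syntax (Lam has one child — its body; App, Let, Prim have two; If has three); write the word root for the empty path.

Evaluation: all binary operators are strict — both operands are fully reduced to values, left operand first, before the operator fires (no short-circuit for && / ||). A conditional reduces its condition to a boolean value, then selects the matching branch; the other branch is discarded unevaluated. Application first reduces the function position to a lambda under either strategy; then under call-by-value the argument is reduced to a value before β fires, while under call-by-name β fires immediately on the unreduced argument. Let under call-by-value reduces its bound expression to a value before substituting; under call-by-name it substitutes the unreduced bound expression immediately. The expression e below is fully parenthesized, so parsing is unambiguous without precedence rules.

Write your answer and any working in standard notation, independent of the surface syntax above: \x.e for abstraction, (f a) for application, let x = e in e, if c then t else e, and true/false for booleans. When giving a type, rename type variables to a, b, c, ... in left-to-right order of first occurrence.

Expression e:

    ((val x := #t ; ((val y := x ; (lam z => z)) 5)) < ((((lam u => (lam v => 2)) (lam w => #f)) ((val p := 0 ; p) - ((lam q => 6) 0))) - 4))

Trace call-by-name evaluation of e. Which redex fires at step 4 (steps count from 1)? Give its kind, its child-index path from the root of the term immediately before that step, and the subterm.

Answer: beta at 1.0.0 : ((\u.(\v.2)) (\w.false))

Working:
step 0: ((let x = true in ((let y = x in (\z.z)) 5)) < ((((\u.(\v.2)) (\w.false)) ((let p = 0 in p) - ((\q.6) 0))) - 4))
step 1: [let@0] (((let y = true in (\z.z)) 5) < ((((\u.(\v.2)) (\w.false)) ((let p = 0 in p) - ((\q.6) 0))) - 4))
step 2: [let@0.0] (((\z.z) 5) < ((((\u.(\v.2)) (\w.false)) ((let p = 0 in p) - ((\q.6) 0))) - 4))
step 3: [beta@0] (5 < ((((\u.(\v.2)) (\w.false)) ((let p = 0 in p) - ((\q.6) 0))) - 4))
step 4: [beta@1.0.0] (5 < (((\v.2) ((let p = 0 in p) - ((\q.6) 0))) - 4))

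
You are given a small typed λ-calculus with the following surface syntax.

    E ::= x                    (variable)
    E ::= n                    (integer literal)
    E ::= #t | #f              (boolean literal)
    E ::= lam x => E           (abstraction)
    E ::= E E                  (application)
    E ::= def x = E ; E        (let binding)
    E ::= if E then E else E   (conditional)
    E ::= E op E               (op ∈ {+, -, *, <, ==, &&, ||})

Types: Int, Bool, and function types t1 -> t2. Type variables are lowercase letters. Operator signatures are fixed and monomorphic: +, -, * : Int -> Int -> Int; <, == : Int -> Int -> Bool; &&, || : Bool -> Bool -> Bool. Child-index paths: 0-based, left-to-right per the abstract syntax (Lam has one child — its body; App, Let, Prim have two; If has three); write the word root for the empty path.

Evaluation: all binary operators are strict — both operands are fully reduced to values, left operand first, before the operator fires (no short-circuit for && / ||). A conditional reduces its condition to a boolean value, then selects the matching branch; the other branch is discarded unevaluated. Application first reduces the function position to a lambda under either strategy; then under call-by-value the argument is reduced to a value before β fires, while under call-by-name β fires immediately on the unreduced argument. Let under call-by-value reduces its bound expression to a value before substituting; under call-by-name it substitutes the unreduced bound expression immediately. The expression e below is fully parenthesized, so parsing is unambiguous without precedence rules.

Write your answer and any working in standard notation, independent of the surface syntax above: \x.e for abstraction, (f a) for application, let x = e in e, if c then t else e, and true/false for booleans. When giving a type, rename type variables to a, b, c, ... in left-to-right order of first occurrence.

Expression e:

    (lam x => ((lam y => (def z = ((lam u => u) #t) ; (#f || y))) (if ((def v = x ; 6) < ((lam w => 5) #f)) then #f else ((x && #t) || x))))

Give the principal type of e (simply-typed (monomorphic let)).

Answer: Bool -> Bool

Trace:
u : c
\u._ : c -> c
  unify c -> c ~ Bool -> d
  unify c ~ Bool
  unify Bool ~ d
_ _ : Bool
let z : Bool
  unify Bool ~ Bool
y : b
  unify b ~ Bool
\y._ : Bool -> Bool
x : a
let v : a
  unify Int ~ Int
\w._ : e -> Int
  unify e -> Int ~ Bool -> f
  unify e ~ Bool
  unify Int ~ f
_ _ : Int
  unify Int ~ Int
  unify Bool ~ Bool
x : a
  unify a ~ Bool
  unify Bool ~ Bool
  unify Bool ~ Bool
x : Bool
  unify Bool ~ Bool
  unify Bool ~ Bool
  unify Bool -> Bool ~ Bool -> g
  unify Bool ~ Bool
  unify Bool ~ g
_ _ : Bool
\x._ : Bool -> Bool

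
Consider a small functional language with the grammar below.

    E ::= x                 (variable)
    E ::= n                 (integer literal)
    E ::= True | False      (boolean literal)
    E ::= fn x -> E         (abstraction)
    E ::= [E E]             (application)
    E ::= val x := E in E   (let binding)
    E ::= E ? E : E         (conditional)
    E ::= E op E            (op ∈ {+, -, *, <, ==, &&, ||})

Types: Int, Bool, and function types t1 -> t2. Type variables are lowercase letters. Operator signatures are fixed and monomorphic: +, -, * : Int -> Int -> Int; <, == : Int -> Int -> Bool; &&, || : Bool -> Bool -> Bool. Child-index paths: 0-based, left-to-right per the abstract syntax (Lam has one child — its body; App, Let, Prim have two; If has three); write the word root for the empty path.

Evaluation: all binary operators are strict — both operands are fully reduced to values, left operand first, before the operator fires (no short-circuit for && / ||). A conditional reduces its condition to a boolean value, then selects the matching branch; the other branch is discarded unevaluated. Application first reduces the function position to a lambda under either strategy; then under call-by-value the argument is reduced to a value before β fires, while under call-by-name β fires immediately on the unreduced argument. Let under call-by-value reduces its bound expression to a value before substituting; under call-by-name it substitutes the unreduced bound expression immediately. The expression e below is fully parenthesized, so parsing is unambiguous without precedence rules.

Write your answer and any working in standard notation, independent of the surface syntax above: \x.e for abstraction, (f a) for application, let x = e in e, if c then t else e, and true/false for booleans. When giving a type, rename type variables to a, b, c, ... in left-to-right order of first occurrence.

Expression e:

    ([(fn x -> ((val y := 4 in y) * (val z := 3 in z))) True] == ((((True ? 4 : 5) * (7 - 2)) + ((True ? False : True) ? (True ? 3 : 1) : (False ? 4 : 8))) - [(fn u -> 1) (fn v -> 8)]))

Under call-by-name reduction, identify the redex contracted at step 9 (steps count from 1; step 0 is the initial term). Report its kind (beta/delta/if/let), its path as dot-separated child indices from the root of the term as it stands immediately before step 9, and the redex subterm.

Working:
step 0: (((\x.((let y = 4 in y) * (let z = 3 in z))) true) == ((((if true then 4 else 5) * (7 - 2)) + (if (if true then false else true) then (if true then 3 else 1) else (if false then 4 else 8))) - ((\u.1) (\v.8))))
step 1: [beta@0] (((let y = 4 in y) * (let z = 3 in z)) == ((((if true then 4 else 5) * (7 - 2)) + (if (if true then false else true) then (if true then 3 else 1) else (if false then 4 else 8))) - ((\u.1) (\v.8))))
step 2: [let@0.0] ((4 * (let z = 3 in z)) == ((((if true then 4 else 5) * (7 - 2)) + (if (if true then false else true) then (if true then 3 else 1) else (if false then 4 else 8))) - ((\u.1) (\v.8))))
step 3: [let@0.1] ((4 * 3) == ((((if true then 4 else 5) * (7 - 2)) + (if (if true then false else true) then (if true then 3 else 1) else (if false then 4 else 8))) - ((\u.1) (\v.8))))
step 4: [delta@0] (12 == ((((if true then 4 else 5) * (7 - 2)) + (if (if true then false else true) then (if true then 3 else 1) else (if false then 4 else 8))) - ((\u.1) (\v.8))))
step 5: [if@1.0.0.0] (12 == (((4 * (7 - 2)) + (if (if true then false else true) then (if true then 3 else 1) else (if false then 4 else 8))) - ((\u.1) (\v.8))))
step 6: [delta@1.0.0.1] (12 == (((4 * 5) + (if (if true then false else true) then (if true then 3 else 1) else (if false then 4 else 8))) - ((\u.1) (\v.8))))
step 7: [delta@1.0.0] (12 == ((20 + (if (if true then false else true) then (if true then 3 else 1) else (if false then 4 else 8))) - ((\u.1) (\v.8))))
step 8: [if@1.0.1.0] (12 == ((20 + (if false then (if true then 3 else 1) else (if false then 4 else 8))) - ((\u.1) (\v.8))))
step 9: [if@1.0.1] (12 == ((20 + (if false then 4 else 8)) - ((\u.1) (\v.8))))

Answer: if at 1.0.1 : (if false then (if true then 3 else 1) else (if false then 4 else 8))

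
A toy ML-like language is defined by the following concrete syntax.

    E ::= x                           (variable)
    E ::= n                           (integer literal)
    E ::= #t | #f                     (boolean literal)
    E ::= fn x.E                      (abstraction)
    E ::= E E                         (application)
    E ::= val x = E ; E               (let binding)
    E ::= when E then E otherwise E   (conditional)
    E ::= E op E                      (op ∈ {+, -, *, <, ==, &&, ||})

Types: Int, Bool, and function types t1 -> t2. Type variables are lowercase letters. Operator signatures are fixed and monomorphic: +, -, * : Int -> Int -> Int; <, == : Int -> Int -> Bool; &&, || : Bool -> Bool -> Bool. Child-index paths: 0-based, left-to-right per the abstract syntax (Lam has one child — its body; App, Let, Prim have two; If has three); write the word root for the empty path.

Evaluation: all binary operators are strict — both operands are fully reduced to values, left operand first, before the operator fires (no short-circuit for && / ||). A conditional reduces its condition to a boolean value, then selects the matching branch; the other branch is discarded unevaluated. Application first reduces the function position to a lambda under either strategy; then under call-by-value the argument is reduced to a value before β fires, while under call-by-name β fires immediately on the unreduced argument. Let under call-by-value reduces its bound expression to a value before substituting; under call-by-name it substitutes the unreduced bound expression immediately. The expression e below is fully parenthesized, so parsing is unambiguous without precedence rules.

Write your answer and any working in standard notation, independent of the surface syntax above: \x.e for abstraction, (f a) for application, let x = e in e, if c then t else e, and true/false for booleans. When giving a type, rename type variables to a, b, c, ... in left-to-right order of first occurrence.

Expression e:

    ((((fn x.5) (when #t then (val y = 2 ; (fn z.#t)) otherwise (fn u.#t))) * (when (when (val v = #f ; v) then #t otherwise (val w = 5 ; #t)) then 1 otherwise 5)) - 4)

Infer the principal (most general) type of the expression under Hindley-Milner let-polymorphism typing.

Working:
\x._ : a -> Int
  unify Bool ~ Bool
let y : Int
\z._ : b -> Bool
\u._ : c -> Bool
  unify b -> Bool ~ c -> Bool
  unify b ~ c
  unify Bool ~ Bool
  unify a -> Int ~ (c -> Bool) -> d
  unify a ~ c -> Bool
  unify Int ~ d
_ _ : Int
  unify Int ~ Int
let v : Bool
v : Bool
  unify Bool ~ Bool
let w : Int
  unify Bool ~ Bool
  unify Bool ~ Bool
  unify Int ~ Int
  unify Int ~ Int
  unify Int ~ Int
  unify Int ~ Int

Answer: Int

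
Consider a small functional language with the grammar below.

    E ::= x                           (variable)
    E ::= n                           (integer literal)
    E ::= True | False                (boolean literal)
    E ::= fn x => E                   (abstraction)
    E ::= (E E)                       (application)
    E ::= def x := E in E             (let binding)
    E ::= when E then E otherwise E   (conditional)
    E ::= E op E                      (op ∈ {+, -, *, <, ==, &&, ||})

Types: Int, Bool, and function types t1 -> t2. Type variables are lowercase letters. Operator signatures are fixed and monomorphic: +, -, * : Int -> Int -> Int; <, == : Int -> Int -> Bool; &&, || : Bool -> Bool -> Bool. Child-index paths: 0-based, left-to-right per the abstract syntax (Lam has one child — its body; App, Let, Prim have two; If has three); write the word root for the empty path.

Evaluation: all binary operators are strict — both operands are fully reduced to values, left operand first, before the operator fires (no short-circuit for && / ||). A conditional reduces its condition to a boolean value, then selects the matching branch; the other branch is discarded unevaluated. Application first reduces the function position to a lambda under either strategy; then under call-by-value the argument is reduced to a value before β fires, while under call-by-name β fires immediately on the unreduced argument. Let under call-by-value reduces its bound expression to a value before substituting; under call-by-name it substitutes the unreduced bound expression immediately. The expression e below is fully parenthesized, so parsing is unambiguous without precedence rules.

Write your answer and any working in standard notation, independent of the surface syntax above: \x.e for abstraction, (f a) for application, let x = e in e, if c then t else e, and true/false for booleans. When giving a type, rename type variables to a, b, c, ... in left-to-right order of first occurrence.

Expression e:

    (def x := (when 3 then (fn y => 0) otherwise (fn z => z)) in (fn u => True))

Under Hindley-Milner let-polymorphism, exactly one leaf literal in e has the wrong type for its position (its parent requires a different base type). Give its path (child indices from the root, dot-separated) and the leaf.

Answer: 0.0 : 3

Trace:
  unify Int ~ Bool
  FAIL: mismatch Int ~ Bool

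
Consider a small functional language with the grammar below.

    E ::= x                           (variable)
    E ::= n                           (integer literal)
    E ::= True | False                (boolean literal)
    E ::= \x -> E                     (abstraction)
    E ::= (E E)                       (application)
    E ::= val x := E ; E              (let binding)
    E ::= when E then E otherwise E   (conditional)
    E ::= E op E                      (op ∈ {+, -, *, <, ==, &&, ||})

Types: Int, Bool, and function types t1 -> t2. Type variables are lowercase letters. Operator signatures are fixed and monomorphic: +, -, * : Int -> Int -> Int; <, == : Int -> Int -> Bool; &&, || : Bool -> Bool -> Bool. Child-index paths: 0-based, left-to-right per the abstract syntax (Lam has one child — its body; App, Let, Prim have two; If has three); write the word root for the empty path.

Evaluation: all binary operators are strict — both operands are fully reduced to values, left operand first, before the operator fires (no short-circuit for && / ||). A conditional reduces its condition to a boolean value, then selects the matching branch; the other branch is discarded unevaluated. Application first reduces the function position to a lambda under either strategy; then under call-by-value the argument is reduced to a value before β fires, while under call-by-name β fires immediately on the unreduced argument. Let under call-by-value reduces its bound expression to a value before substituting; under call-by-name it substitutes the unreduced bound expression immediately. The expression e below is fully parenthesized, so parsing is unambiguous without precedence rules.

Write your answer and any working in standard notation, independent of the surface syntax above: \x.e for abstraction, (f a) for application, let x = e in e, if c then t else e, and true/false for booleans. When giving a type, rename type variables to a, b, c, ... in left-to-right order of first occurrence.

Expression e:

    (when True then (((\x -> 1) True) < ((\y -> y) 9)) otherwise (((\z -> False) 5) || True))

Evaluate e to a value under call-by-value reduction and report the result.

Answer: true

Working:
step 0: (if true then (((\x.1) true) < ((\y.y) 9)) else (((\z.false) 5) || true))
step 1: [if@root] (((\x.1) true) < ((\y.y) 9))
step 2: [beta@0] (1 < ((\y.y) 9))
step 3: [beta@1] (1 < 9)
step 4: [delta@root] true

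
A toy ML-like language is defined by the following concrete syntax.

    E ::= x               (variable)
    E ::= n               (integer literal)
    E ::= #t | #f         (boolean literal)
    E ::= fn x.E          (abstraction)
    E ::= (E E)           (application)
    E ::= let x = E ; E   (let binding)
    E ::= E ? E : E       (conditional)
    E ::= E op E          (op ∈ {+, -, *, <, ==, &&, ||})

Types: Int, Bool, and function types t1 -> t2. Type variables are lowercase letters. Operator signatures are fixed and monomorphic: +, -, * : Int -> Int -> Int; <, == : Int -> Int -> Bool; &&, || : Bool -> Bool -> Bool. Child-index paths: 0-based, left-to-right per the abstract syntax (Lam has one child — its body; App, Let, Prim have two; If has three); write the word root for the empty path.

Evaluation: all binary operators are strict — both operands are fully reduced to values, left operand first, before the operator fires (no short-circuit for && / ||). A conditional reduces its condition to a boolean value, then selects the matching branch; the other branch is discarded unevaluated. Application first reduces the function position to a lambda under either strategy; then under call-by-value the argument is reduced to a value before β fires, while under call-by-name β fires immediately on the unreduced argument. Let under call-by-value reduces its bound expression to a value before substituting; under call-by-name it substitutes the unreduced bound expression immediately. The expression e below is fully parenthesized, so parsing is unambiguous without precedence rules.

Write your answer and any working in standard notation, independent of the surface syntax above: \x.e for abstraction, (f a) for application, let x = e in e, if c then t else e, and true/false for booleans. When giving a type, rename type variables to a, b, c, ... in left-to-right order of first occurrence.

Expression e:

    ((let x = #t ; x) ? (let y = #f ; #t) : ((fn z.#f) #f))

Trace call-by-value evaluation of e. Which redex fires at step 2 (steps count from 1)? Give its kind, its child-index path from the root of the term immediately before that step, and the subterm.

Trace:
step 0: (if (let x = true in x) then (let y = false in true) else ((\z.false) false))
step 1: [let@0] (if true then (let y = false in true) else ((\z.false) false))
step 2: [if@root] (let y = false in true)

Answer: if at root : (if true then (let y = false in true) else ((\z.false) false))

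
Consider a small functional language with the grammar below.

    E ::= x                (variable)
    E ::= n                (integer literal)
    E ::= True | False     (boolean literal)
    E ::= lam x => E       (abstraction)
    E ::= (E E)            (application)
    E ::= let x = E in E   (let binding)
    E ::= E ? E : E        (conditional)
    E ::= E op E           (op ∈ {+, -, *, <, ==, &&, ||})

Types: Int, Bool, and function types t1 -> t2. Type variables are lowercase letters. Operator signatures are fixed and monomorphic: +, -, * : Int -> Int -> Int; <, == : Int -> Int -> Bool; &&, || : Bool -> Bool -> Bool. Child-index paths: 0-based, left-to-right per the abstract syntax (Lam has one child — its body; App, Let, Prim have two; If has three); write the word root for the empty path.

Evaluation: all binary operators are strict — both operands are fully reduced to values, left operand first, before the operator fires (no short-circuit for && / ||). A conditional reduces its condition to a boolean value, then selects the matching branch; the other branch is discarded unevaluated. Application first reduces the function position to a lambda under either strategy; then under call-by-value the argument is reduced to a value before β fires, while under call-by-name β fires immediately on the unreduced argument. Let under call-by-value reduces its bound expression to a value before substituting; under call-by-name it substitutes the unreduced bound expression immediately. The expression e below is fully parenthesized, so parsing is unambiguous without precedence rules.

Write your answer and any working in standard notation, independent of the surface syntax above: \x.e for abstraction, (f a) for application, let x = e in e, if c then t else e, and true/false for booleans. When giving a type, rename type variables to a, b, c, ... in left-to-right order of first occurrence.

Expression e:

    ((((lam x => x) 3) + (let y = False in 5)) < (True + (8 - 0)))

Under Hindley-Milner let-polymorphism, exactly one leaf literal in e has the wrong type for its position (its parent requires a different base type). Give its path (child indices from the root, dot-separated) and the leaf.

Trace:
x : a
\x._ : a -> a
  unify a -> a ~ Int -> b
  unify a ~ Int
  unify Int ~ b
_ _ : Int
  unify Int ~ Int
let y : Bool
  unify Int ~ Int
  unify Int ~ Int
  unify Bool ~ Int
  FAIL: mismatch Bool ~ Int

Answer: 1.0 : true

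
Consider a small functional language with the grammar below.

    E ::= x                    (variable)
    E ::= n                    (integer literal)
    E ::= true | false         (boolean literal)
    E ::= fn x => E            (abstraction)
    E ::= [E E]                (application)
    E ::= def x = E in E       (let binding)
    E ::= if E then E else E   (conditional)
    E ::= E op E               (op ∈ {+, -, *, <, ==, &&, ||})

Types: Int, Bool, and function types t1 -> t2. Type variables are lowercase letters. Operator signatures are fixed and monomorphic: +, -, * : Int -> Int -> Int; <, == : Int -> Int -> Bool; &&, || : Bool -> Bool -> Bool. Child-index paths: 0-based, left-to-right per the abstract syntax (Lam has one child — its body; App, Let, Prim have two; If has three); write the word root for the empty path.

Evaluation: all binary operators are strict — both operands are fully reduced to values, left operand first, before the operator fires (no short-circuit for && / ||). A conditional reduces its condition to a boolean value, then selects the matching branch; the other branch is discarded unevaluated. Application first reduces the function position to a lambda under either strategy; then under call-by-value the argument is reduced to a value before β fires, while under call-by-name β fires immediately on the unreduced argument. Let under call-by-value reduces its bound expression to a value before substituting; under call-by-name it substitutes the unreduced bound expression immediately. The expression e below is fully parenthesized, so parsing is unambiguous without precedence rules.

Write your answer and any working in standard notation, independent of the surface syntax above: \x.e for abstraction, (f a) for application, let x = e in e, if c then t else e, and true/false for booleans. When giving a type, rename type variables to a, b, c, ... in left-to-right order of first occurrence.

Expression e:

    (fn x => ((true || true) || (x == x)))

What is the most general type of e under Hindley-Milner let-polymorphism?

Trace:
  unify Bool ~ Bool
  unify Bool ~ Bool
  unify Bool ~ Bool
x : a
  unify a ~ Int
x : Int
  unify Int ~ Int
  unify Bool ~ Bool
\x._ : Int -> Bool

Answer: Int -> Bool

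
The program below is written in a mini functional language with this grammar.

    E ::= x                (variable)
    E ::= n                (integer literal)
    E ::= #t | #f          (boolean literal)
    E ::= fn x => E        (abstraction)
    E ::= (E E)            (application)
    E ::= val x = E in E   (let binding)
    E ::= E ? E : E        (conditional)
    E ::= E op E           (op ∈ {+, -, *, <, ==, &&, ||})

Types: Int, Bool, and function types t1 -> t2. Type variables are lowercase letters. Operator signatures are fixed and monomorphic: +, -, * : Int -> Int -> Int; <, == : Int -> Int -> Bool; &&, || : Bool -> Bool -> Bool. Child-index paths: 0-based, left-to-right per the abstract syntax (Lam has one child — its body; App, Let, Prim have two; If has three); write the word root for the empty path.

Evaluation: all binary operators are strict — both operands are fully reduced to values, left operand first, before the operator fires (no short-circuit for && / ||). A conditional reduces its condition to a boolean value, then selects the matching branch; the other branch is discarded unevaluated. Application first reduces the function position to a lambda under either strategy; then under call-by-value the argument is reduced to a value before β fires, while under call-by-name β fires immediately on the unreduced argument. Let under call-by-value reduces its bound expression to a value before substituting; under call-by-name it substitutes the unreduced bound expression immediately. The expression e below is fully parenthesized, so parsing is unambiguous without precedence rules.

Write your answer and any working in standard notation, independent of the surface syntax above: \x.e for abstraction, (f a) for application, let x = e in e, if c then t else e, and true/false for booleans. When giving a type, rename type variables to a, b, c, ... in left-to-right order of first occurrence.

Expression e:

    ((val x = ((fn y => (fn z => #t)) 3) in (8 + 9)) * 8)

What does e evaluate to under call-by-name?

Answer: 136

Working:
step 0: ((let x = ((\y.(\z.true)) 3) in (8 + 9)) * 8)
step 1: [let@0] ((8 + 9) * 8)
step 2: [delta@0] (17 * 8)
step 3: [delta@root] 136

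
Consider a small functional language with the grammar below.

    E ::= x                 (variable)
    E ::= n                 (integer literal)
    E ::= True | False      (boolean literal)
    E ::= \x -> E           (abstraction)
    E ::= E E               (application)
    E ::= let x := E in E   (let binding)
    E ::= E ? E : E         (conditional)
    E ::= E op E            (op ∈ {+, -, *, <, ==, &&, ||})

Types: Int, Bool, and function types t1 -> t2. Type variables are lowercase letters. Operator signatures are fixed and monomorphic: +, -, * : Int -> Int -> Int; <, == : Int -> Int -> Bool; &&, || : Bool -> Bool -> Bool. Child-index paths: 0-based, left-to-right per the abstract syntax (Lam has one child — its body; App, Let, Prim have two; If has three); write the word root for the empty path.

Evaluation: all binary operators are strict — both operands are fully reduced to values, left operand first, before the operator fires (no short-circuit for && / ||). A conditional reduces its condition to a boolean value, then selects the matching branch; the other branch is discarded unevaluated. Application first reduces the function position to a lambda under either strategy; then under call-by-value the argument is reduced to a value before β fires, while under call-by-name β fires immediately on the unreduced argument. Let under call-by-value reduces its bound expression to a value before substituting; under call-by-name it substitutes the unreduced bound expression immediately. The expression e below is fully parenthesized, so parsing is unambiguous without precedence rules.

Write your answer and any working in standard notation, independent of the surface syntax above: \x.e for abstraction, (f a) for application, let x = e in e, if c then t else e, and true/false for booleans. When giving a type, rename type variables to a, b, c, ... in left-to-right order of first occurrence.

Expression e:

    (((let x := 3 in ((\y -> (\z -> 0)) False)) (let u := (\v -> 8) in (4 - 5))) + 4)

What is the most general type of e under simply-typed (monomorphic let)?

Answer: Int

Derivation:
let x : Int
\z._ : b -> Int
\y._ : a -> b -> Int
  unify a -> b -> Int ~ Bool -> c
  unify a ~ Bool
  unify b -> Int ~ c
_ _ : b -> Int
\v._ : d -> Int
let u : d -> Int
  unify Int ~ Int
  unify Int ~ Int
  unify b -> Int ~ Int -> e
  unify b ~ Int
  unify Int ~ e
_ _ : Int
  unify Int ~ Int
  unify Int ~ Int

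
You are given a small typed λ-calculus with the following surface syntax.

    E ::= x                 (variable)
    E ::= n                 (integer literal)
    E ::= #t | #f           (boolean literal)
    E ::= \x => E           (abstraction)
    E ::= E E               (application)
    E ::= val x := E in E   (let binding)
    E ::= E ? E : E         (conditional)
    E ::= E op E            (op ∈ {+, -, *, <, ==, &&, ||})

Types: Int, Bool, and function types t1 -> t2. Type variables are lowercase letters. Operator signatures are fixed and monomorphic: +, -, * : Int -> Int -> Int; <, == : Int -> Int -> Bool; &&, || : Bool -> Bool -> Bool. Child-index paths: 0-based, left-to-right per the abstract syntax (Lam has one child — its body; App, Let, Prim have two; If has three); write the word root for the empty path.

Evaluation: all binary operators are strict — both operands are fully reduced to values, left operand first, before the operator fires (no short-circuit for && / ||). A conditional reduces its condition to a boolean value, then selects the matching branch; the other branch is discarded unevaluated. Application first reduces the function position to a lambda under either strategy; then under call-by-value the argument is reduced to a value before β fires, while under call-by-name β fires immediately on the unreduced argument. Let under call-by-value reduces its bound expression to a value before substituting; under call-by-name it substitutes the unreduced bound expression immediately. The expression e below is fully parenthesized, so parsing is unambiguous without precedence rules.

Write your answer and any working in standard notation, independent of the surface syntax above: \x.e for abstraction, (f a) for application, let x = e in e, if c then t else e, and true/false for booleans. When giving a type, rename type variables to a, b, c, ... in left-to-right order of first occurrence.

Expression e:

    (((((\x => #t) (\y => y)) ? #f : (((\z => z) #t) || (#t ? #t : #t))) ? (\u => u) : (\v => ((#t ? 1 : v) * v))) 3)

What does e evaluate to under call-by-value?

Working:
step 0: ((if (if ((\x.true) (\y.y)) then false else (((\z.z) true) || (if true then true else true))) then (\u.u) else (\v.((if true then 1 else v) * v))) 3)
step 1: [beta@0.0.0] ((if (if true then false else (((\z.z) true) || (if true then true else true))) then (\u.u) else (\v.((if true then 1 else v) * v))) 3)
step 2: [if@0.0] ((if false then (\u.u) else (\v.((if true then 1 else v) * v))) 3)
step 3: [if@0] ((\v.((if true then 1 else v) * v)) 3)
step 4: [beta@root] ((if true then 1 else 3) * 3)
step 5: [if@0] (1 * 3)
step 6: [delta@root] 3

Answer: 3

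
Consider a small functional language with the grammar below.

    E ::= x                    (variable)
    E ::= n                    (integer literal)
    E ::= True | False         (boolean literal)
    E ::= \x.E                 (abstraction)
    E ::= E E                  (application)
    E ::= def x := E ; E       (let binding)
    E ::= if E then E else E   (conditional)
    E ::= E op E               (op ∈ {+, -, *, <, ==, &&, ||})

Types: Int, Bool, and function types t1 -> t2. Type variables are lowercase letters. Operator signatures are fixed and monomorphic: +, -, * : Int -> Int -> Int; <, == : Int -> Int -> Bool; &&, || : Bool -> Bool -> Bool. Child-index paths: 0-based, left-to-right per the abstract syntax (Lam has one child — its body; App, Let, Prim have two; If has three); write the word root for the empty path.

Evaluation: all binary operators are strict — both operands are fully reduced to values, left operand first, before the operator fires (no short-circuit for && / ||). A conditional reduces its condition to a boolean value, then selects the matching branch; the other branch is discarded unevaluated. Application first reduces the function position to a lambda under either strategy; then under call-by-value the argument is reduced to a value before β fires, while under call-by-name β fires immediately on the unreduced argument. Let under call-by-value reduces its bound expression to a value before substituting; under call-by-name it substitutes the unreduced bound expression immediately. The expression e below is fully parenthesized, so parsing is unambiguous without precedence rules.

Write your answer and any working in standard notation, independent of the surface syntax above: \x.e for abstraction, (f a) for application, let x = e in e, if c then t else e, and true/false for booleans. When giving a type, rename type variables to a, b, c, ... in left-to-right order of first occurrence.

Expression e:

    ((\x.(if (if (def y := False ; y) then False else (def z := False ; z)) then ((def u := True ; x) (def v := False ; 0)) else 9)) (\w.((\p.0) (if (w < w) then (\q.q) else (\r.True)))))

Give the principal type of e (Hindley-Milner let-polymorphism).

Trace:
let y : Bool
y : Bool
  unify Bool ~ Bool
let z : Bool
z : Bool
  unify Bool ~ Bool
  unify Bool ~ Bool
let u : Bool
x : a
let v : Bool
  unify a ~ Int -> b
_ _ : b
  unify b ~ Int
\x._ : (Int -> Int) -> Int
\p._ : d -> Int
w : c
  unify c ~ Int
w : Int
  unify Int ~ Int
  unify Bool ~ Bool
q : e
\q._ : e -> e
\r._ : f -> Bool
  unify e -> e ~ f -> Bool
  unify e ~ f
  unify f ~ Bool
  unify d -> Int ~ (Bool -> Bool) -> g
  unify d ~ Bool -> Bool
  unify Int ~ g
_ _ : Int
\w._ : Int -> Int
  unify (Int -> Int) -> Int ~ (Int -> Int) -> h
  unify Int -> Int ~ Int -> Int
  unify Int ~ Int
  unify Int ~ Int
  unify Int ~ h
_ _ : Int

Answer: Int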